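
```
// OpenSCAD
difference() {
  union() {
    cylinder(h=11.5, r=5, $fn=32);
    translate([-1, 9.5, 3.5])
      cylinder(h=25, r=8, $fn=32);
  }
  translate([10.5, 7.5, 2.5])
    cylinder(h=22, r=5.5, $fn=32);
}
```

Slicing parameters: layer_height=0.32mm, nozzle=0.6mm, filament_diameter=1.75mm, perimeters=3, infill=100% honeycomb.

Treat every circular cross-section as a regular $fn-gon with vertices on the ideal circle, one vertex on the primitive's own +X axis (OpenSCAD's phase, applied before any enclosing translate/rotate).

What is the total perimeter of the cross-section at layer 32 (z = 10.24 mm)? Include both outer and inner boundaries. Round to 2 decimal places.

63.24 mm

At z = 10.24 mm: the cylinder: section is a regular 32-gon, circumradius r=5 (perimeter = 2·32·5.000·sin(180°/32) = 31.37 mm); the cylinder at (-1, 9.5): section is a regular 32-gon, circumradius r=8 (perimeter = 2·32·8.000·sin(180°/32) = 50.18 mm); Merging all regions: the regions partially overlap (shared area 19.68 mm²), so the edge portions inside another operand are dropped and the merged outline is re-measured after clipping — boundary = 62.96 mm; the r=5.5 cylinder at (10.5, 7.5) gives a regular 32-gon of circumradius 5.5 (constant along its height) (perimeter = 2·32·5.500·sin(180°/32) = 34.50 mm); After the difference (first − rest): starting from the result so far, the r=5.5 cylinder at (10.5, 7.5) partially overlaps it — only the 7.92 mm² overlap (of its 94.42 mm²) is removed, clipping the outline — boundary = 63.24 mm. Overall, the cross-section is a single solid region. Total boundary length (outer) = 63.24 mm.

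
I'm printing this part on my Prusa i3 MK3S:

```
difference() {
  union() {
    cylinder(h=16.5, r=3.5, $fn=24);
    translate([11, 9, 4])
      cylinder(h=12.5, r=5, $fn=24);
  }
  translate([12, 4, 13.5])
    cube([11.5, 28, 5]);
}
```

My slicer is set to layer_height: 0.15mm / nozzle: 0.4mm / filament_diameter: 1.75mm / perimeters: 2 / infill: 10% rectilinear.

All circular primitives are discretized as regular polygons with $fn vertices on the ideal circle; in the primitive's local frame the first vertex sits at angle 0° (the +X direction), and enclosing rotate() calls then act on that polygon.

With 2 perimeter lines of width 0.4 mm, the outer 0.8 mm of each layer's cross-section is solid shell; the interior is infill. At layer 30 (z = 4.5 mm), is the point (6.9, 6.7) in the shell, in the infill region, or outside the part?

shell

At z = 4.5 mm: the r=3.5 cylinder contributes a regular 24-gon of circumradius 3.5; the r=5 cylinder at (11, 9) gives a regular 24-gon of circumradius 5 (constant along its height); Taking the union: the 2 present regions are separate (no shared area or edge), so areas and boundary lengths simply add and each stays a separate island — 2 connected regions; the cube at (12, 4) is absent (z outside [13.5, 18.5]); Taking the first minus the rest: none of the subtracted shapes is present at this height, so that combined region is unchanged — 2 connected regions. Overall, the cross-section has 2 separate islands. The nearest boundary edge runs (6.67, 6.50)→(6.17, 7.71); distance from the point to it = 0.29 mm. (Shell/infill is judged within the island containing the point — the largest one.) The point is inside the cross-section, 0.29 mm from the nearest boundary — within the 0.8 mm shell band (2 × 0.4).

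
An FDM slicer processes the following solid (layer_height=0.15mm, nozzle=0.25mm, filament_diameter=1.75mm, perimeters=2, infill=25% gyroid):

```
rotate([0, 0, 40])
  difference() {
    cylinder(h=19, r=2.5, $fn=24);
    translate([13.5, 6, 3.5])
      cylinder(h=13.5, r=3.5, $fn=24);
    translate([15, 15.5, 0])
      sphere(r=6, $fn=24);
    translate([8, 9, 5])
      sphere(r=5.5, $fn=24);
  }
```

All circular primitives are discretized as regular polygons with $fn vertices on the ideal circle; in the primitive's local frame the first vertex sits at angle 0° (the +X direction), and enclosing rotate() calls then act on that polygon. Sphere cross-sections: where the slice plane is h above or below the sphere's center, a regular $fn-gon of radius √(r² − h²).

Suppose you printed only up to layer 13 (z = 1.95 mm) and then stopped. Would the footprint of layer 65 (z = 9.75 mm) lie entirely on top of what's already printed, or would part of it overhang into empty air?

entirely on top

Compare the two slices. At z = 1.95: the r=2.5 cylinder gives a regular 24-gon of circumradius 2.5 (constant along its height) (area = (24/2)·2.500²·sin(360°/24) = 19.41 mm²); the cylinder at (13.5, 6) is absent (z outside [3.5, 17]); the r=6 sphere at (15, 15.5) contributes a regular 24-gon of circumradius √(6²−1.95²) = 5.674 (area = (24/2)·5.674²·sin(360°/24) = 100.00 mm²); the r=5.5 sphere at (8, 9) slices to a regular 24-gon of circumradius 4.577 (√(r²−h²) with h=3.05 from center) (area = (24/2)·4.577²·sin(360°/24) = 65.06 mm²); Subtracting the remaining from the first: starting from the r=2.5 cylinder (19.41 mm²), the r=6 sphere at (15, 15.5) misses the remaining region (no effect); the r=5.5 sphere at (8, 9) misses the remaining region (no effect) — area = 19.41 mm²; (whole slice rotated 40° about Z — lengths, areas and connectivity unchanged). At z = 9.75: the cylinder: section is a regular 24-gon, circumradius r=2.5 (area = (24/2)·2.500²·sin(360°/24) = 19.41 mm²); the r=3.5 cylinder at (13.5, 6) gives a regular 24-gon of circumradius 3.5 (constant along its height) (area = (24/2)·3.500²·sin(360°/24) = 38.05 mm²); the sphere at (15, 15.5) is not intersected at this z (|z−center|=9.750 > r=6); the r=5.5 sphere at (8, 9) contributes a regular 24-gon of circumradius √(5.5²−4.75²) = 2.773 (area = (24/2)·2.773²·sin(360°/24) = 23.88 mm²); Taking the first minus the rest: starting from the r=2.5 cylinder (19.41 mm²), the r=3.5 cylinder at (13.5, 6) misses the remaining region (no effect); the r=5.5 sphere at (8, 9) misses the remaining region (no effect) — area = 19.41 mm²; (rotated 40° about Z; rotation is an isometry so areas/perimeters/island counts are preserved). Checking containment: the cross-section at z = 9.75 is a subset of the cross-section at z = 1.95.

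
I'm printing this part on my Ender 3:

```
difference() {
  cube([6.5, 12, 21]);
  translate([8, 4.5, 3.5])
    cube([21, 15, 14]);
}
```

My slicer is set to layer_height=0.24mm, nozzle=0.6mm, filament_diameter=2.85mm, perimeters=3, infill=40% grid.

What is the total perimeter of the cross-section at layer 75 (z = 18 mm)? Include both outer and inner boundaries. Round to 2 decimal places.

37.00 mm

At z = 18 mm: the cube (footprint 6.5×12) is included at this height (perimeter 37.00 mm); the cube at (8, 4.5) is absent (z outside [3.5, 17.5]); After the difference (first − rest): none of the subtracted shapes is present at this height, so the 6.5×12 cube is unchanged — boundary = 37.00 mm. Overall, the cross-section is a single solid region. Total boundary length (outer) = 37.00 mm.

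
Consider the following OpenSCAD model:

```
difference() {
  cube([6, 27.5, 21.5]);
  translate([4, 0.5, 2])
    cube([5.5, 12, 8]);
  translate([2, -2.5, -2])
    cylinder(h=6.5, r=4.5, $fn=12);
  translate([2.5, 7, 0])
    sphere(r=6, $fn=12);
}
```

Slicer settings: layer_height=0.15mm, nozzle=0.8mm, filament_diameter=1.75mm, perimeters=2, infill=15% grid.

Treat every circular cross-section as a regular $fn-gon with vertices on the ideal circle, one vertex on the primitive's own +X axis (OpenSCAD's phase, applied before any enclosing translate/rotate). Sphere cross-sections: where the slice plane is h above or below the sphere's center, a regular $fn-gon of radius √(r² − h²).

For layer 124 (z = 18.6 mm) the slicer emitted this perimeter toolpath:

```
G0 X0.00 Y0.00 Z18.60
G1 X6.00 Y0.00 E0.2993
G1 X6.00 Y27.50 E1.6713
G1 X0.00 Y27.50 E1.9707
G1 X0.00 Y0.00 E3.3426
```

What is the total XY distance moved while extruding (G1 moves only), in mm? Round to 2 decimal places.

67.00 mm

Sum the Euclidean lengths of each G1 segment: total = 67.00 mm.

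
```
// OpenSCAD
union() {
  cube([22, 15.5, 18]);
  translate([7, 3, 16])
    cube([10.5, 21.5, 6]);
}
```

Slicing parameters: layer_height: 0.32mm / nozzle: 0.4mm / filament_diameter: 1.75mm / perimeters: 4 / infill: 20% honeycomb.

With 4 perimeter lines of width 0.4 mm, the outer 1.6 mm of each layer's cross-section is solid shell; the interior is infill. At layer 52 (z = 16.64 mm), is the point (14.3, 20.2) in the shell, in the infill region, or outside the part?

At z = 16.64 mm: the 22×15.5 cube contributes its full rectangle; the cube at (7, 3) is present — its section is the full 10.5×21.5 rectangle; Taking the union: the regions partially overlap (shared area 131.25 mm²), so overlapping operands fuse into one piece — 1 connected region. Overall, the cross-section is a single solid region. The nearest boundary edge runs (17.50, 24.50)→(17.50, 15.50); distance from the point to it = 3.20 mm. The point is inside the cross-section and 3.20 mm from the nearest boundary — more than the 1.6 mm shell width (4 × 0.4), so it's in the infill interior.

infill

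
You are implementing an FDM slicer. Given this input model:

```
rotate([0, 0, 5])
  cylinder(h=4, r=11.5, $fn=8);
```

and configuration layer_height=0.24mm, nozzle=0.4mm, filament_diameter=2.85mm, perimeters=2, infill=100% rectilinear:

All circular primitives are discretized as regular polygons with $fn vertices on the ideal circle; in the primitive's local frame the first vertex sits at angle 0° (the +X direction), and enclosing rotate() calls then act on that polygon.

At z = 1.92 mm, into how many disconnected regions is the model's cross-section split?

1

At z = 1.92 mm: the r=11.5 cylinder gives a regular 8-gon of circumradius 11.5 (constant along its height); (whole slice rotated 5° about Z — lengths, areas and connectivity unchanged). The result has 1 disconnected region.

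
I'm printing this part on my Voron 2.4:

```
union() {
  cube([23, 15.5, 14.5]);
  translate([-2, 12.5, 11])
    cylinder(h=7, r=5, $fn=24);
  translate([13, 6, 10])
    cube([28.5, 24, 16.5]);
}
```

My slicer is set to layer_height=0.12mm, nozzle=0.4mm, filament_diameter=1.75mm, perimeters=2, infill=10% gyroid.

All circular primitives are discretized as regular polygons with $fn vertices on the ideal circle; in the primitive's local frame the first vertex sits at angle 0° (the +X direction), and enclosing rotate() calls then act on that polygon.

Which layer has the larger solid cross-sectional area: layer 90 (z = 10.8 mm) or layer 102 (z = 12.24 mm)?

layer 102 (z = 12.24 mm)

Layer 90 (z = 10.8): the cube (footprint 23×15.5) is included at this height (area 356.50 mm²); the cylinder at (-2, 12.5) is not intersected at this z (z outside [11, 18]); the cube at (13, 6) is present — its section is the full 28.5×24 rectangle (area 684.00 mm²); Taking the union: the regions partially overlap — summed areas 1040.50 mm² minus the doubly-counted overlap 95.00 mm² gives 945.50 mm² — area = 945.50 mm². So its area = 945.50 mm². Layer 102 (z = 12.24): the 23×15.5 cube contributes its full rectangle (area 356.50 mm²); the r=5 cylinder at (-2, 12.5) gives a regular 24-gon of circumradius 5 (constant along its height) (area = (24/2)·5.000²·sin(360°/24) = 77.65 mm²); the cube at (13, 6) is present — its section is the full 28.5×24 rectangle (area 684.00 mm²); Taking the union: the regions partially overlap — summed areas 1118.15 mm² minus the doubly-counted overlap 112.70 mm² gives 1005.45 mm² — area = 1005.45 mm². So its area = 1005.45 mm². Layer 102 is larger (1005.45 vs 945.50 mm²).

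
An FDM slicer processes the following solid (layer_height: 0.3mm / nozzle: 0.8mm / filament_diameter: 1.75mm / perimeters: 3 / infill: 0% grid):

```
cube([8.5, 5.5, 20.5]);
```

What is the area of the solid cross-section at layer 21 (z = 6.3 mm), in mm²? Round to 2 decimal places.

At z = 6.3 mm: the cube (footprint 8.5×5.5) is included at this height (area 46.75 mm²). Overall, the cross-section is a single solid region. Net area = 46.75 mm².

46.75 mm²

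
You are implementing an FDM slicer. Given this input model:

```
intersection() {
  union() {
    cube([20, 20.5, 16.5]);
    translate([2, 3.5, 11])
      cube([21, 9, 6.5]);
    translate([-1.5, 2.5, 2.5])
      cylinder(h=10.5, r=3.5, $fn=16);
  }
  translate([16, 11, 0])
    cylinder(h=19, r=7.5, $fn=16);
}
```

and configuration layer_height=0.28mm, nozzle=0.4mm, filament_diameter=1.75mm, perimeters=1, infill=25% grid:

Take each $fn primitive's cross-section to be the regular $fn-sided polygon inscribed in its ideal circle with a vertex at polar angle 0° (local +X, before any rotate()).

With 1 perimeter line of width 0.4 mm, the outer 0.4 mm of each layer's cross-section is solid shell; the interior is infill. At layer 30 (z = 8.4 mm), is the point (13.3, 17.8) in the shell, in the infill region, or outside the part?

shell

At z = 8.4 mm: the cube is present — its section is the full 20×20.5 rectangle; the cube at (2, 3.5) is absent (z outside [11, 17.5]); the r=3.5 cylinder at (-1.5, 2.5) gives a regular 16-gon of circumradius 3.5 (constant along its height); Taking the union: the regions partially overlap (shared area 8.42 mm²), so overlapping operands fuse into one piece — 1 connected region; the r=7.5 cylinder at (16, 11) contributes a regular 16-gon of circumradius 7.5; Taking the intersection: the r=7.5 cylinder at (16, 11) partially overlaps the result so far; clipping to the common part keeps 142.32 mm² — 1 connected region. Overall, the cross-section is a single solid region. The nearest boundary edge runs (13.13, 17.93)→(16.00, 18.50); distance from the point to it = 0.16 mm. The point is inside the cross-section, 0.16 mm from the nearest boundary — within the 0.4 mm shell band (1 × 0.4).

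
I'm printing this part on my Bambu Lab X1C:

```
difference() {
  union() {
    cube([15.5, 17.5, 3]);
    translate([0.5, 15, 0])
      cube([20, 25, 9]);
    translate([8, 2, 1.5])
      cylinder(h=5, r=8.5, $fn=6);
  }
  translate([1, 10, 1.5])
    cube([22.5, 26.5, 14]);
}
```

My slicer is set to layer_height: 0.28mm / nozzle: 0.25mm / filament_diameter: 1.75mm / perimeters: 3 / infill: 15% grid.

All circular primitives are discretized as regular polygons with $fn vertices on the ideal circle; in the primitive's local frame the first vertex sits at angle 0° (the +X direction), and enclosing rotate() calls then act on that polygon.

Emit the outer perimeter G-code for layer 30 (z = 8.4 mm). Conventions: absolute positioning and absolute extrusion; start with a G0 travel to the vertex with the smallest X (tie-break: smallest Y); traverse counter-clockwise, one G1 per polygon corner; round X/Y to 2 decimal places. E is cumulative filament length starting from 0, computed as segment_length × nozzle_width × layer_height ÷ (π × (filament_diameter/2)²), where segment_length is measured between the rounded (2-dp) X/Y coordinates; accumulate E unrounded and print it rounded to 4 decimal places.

At z = 8.4 mm: the cube is not intersected at this z (z outside [0, 3]); the cube at (0.5, 15) is present — its section is the full 20×25 rectangle; the cylinder at (8, 2) is not intersected at this z (z outside [1.5, 6.5]); Combining (union): only the 20×25 cube at (0.5, 15) is present, so the union is just that shape — 1 connected region; the cube at (1, 10) (footprint 22.5×26.5) is included at this height; Subtracting the remaining from the first: starting from the result so far, the 22.5×26.5 cube at (1, 10) partially overlaps it — only the 419.25 mm² overlap (of its 596.25 mm²) is removed, clipping the outline — 1 connected region. The outline is a single polygon with 6 vertices. Extrusion per mm of travel: 0.25 × 0.28 / (π × 0.875²) = 0.029103. Accumulating E over each segment gives final E = 2.6192.

G0 X0.50 Y15.00 Z8.40
G1 X1.00 Y15.00 E0.0146
G1 X1.00 Y36.50 E0.6403
G1 X20.50 Y36.50 E1.2078
G1 X20.50 Y40.00 E1.3096
G1 X0.50 Y40.00 E1.8917
G1 X0.50 Y15.00 E2.6192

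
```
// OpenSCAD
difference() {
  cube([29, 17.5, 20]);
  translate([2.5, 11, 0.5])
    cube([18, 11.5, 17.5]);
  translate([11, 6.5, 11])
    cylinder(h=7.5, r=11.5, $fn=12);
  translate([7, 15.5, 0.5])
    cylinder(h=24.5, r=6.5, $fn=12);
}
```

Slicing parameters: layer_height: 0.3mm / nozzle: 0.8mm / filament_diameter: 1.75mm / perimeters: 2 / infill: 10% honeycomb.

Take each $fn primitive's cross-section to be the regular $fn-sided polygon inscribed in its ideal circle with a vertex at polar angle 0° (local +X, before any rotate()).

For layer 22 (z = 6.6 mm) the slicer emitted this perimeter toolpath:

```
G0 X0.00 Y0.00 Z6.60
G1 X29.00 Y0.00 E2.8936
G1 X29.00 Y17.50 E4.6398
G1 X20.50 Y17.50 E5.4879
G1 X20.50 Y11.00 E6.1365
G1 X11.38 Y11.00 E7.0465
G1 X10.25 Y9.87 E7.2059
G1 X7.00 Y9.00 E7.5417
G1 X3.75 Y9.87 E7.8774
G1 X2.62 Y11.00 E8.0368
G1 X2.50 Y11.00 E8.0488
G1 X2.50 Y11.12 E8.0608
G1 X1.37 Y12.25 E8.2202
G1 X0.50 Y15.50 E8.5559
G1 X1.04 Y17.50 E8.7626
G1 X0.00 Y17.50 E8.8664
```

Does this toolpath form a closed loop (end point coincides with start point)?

Start point (G0): (0.00, 0.00). End point (last G1): the path does not return to the start — open.

no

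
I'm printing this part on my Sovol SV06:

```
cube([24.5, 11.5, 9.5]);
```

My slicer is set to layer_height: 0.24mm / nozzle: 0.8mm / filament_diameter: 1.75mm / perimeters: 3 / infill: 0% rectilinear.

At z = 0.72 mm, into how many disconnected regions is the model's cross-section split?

1

At z = 0.72 mm: the cube (footprint 24.5×11.5) is included at this height. The result has 1 disconnected region.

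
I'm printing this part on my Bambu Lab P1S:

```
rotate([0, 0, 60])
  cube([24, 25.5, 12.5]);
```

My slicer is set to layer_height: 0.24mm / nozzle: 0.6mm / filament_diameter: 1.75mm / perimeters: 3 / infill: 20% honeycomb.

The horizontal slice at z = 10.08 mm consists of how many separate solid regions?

At z = 10.08 mm: the 24×25.5 cube contributes its full rectangle; (rotated 60° about Z; rotation is an isometry so areas/perimeters/island counts are preserved). The result has 1 disconnected region.

1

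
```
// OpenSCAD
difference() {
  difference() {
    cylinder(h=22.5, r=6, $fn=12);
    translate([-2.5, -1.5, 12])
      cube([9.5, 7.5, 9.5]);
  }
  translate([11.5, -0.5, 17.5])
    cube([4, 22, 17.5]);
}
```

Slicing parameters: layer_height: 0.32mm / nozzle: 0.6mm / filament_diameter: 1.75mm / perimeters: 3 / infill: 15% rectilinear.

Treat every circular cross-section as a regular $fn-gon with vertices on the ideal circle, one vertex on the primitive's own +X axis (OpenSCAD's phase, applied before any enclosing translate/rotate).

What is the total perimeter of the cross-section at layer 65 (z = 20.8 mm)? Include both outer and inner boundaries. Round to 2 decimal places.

38.74 mm

At z = 20.8 mm: the cylinder: section is a regular 12-gon, circumradius r=6 (perimeter = 2·12·6.000·sin(180°/12) = 37.27 mm); the cube at (-2.5, -1.5) is present — its section is the full 9.5×7.5 rectangle (perimeter 34.00 mm); Taking the first minus the rest: starting from the r=6 cylinder, the 9.5×7.5 cube at (-2.5, -1.5) partially overlaps it — only the 53.61 mm² overlap (of its 71.25 mm²) is removed, clipping the outline — boundary = 38.74 mm; the cube at (11.5, -0.5) (footprint 4×22) is included at this height (perimeter 52.00 mm); After the difference (first − rest): starting from that combined region, the 4×22 cube at (11.5, -0.5) misses the remaining region (no effect) — boundary = 38.74 mm. Overall, the cross-section is a single solid region. Total boundary length (outer) = 38.74 mm.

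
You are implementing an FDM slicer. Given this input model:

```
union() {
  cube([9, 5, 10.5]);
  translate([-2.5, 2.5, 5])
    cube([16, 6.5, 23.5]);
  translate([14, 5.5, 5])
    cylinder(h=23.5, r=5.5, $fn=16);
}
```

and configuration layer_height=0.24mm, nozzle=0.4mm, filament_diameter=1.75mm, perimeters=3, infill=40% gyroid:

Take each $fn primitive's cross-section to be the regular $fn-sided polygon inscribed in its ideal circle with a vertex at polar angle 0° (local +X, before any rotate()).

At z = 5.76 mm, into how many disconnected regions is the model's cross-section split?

1

At z = 5.76 mm: the 9×5 cube contributes its full rectangle; the cube at (-2.5, 2.5) (footprint 16×6.5) is included at this height; the r=5.5 cylinder at (14, 5.5) gives a regular 16-gon of circumradius 5.5 (constant along its height); Taking the union: the regions partially overlap (shared area 52.24 mm²), so overlapping operands fuse into one piece — 1 connected region. The result has 1 disconnected region.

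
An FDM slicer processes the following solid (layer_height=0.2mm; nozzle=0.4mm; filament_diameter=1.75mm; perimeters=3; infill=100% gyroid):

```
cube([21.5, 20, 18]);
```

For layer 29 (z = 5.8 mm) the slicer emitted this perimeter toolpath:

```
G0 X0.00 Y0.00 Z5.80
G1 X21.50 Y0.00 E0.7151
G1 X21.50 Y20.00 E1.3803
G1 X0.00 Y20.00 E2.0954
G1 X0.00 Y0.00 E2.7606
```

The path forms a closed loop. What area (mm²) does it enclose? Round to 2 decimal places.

Apply the shoelace formula to the sequence of (X, Y) vertices; enclosed area = 430.00 mm².

430.00 mm²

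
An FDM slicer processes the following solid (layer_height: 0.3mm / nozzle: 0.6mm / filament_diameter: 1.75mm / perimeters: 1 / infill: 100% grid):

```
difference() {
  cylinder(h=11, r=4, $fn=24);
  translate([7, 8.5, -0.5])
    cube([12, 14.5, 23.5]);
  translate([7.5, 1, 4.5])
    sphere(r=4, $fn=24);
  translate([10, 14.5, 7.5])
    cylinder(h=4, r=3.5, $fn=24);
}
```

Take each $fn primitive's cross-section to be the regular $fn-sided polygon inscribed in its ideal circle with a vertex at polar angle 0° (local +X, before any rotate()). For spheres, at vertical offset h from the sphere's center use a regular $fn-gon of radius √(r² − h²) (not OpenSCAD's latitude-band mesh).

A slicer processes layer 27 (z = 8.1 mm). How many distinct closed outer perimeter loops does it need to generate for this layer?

At z = 8.1 mm: the r=4 cylinder contributes a regular 24-gon of circumradius 4; the 12×14.5 cube at (7, 8.5) contributes its full rectangle; the sphere at (7.5, 1): section is a regular 24-gon, circumradius = √(r²−h²) = √(4²−3.6²) = 1.744; the r=3.5 cylinder at (10, 14.5) contributes a regular 24-gon of circumradius 3.5; After the difference (first − rest): starting from the r=4 cylinder, the 12×14.5 cube at (7, 8.5) misses the remaining region (no effect); the r=4 sphere at (7.5, 1) misses the remaining region (no effect); the r=3.5 cylinder at (10, 14.5) misses the remaining region (no effect) — 1 connected region. The result has 1 disconnected region.

1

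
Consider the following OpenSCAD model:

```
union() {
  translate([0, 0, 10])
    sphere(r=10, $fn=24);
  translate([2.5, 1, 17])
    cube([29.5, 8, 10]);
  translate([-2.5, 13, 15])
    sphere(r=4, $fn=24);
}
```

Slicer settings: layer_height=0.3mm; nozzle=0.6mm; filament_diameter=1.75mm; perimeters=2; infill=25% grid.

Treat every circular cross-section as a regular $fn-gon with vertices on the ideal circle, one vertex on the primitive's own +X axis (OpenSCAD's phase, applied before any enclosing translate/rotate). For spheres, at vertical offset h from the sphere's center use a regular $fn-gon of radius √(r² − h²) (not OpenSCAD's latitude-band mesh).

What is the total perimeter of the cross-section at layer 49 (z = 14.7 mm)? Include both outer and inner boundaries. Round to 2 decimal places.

At z = 14.7 mm: the r=10 sphere contributes a regular 24-gon of circumradius √(10²−4.7²) = 8.827 (perimeter = 2·24·8.827·sin(180°/24) = 55.30 mm); the cube at (2.5, 1) is not intersected at this z (z outside [17, 27]); the sphere at (-2.5, 13): section is a regular 24-gon, circumradius = √(r²−h²) = √(4²−0.3²) = 3.989 (perimeter = 2·24·3.989·sin(180°/24) = 24.99 mm); Combining (union): the 2 present regions are separate (no shared area or edge), so areas and boundary lengths simply add and each stays a separate island — boundary = 80.29 mm. Overall, the cross-section has 2 separate islands. Total boundary length (outer) = 80.29 mm.

80.29 mm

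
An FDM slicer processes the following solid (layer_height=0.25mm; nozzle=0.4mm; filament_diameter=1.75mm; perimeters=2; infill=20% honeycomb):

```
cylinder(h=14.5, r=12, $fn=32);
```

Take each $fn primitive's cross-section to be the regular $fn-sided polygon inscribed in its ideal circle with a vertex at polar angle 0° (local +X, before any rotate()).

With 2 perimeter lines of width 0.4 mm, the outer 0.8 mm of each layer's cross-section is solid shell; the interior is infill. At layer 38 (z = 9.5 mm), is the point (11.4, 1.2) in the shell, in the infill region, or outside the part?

At z = 9.5 mm: the cylinder: section is a regular 32-gon, circumradius r=12. Overall, the cross-section is a single solid region. The nearest boundary edge runs (12.00, 0.00)→(11.77, 2.34); distance from the point to it = 0.48 mm. The point is inside the cross-section, 0.48 mm from the nearest boundary — within the 0.8 mm shell band (2 × 0.4).

shell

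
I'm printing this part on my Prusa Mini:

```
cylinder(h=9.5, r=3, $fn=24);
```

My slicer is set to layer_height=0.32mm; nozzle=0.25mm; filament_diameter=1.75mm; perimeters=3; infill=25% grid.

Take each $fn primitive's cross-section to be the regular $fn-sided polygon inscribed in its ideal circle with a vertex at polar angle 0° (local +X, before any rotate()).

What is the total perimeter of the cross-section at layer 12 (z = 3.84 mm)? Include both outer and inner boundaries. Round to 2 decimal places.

18.80 mm

At z = 3.84 mm: the cylinder: section is a regular 24-gon, circumradius r=3 (perimeter = 2·24·3.000·sin(180°/24) = 18.80 mm). Overall, the cross-section is a single solid region. Total boundary length (outer) = 18.80 mm.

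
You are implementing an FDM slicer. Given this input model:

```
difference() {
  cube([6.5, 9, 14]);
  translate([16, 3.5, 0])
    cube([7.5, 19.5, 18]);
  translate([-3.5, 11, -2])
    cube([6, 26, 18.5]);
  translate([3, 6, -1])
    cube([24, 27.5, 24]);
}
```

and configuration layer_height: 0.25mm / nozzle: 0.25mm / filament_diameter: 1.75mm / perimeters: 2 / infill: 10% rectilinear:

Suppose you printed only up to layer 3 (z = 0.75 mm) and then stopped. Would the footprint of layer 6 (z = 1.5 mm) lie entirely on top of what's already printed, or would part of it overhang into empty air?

Compare the two slices. At z = 0.75: the 6.5×9 cube contributes its full rectangle (area 58.50 mm²); the cube at (16, 3.5) (footprint 7.5×19.5) is included at this height (area 146.25 mm²); the cube at (-3.5, 11) is present — its section is the full 6×26 rectangle (area 156.00 mm²); the cube at (3, 6) is present — its section is the full 24×27.5 rectangle (area 660.00 mm²); Subtracting the remaining from the first: starting from the 6.5×9 cube (58.50 mm²), the 7.5×19.5 cube at (16, 3.5) misses the remaining region (no effect); the 6×26 cube at (-3.5, 11) misses the remaining region (no effect); the 24×27.5 cube at (3, 6) partially overlaps it — only the 10.50 mm² overlap (of its 660.00 mm²) is removed, clipping the outline — area = 48.00 mm². At z = 1.5: the 6.5×9 cube contributes its full rectangle (area 58.50 mm²); the cube at (16, 3.5) is present — its section is the full 7.5×19.5 rectangle (area 146.25 mm²); the cube at (-3.5, 11) (footprint 6×26) is included at this height (area 156.00 mm²); the 24×27.5 cube at (3, 6) contributes its full rectangle (area 660.00 mm²); Subtracting the remaining from the first: starting from the 6.5×9 cube (58.50 mm²), the 7.5×19.5 cube at (16, 3.5) misses the remaining region (no effect); the 6×26 cube at (-3.5, 11) misses the remaining region (no effect); the 24×27.5 cube at (3, 6) partially overlaps it — only the 10.50 mm² overlap (of its 660.00 mm²) is removed, clipping the outline — area = 48.00 mm². Checking containment: the cross-section at z = 1.5 is a subset of the cross-section at z = 0.75.

entirely on top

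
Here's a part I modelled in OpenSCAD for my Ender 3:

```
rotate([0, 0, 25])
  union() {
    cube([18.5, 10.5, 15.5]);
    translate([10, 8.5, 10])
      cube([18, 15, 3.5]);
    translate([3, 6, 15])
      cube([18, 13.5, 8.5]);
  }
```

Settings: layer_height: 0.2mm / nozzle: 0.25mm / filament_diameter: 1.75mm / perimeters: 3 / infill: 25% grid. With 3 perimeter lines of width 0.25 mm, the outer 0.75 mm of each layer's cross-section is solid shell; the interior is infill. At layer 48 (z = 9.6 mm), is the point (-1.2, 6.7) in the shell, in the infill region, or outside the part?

At z = 9.6 mm: the cube (footprint 18.5×10.5) is included at this height; the cube at (10, 8.5) is not intersected at this z (z outside [10, 13.5]); the cube at (3, 6) is not intersected at this z (z outside [15, 23.5]); Merging all regions: only the 18.5×10.5 cube is present, so the union is just that shape — 1 connected region; (rotated 25° about Z; rotation is an isometry so areas/perimeters/island counts are preserved). Overall, the cross-section is a single solid region. Undo the 25° rotation: the query point maps to (1.744, 6.579) in the un-rotated model frame. The nearest boundary edge runs (0.00, 10.50)→(0.00, 0.00); distance from the point to it = 1.74 mm. The point is inside the cross-section and 1.74 mm from the nearest boundary — more than the 0.75 mm shell width (3 × 0.25), so it's in the infill interior.

infill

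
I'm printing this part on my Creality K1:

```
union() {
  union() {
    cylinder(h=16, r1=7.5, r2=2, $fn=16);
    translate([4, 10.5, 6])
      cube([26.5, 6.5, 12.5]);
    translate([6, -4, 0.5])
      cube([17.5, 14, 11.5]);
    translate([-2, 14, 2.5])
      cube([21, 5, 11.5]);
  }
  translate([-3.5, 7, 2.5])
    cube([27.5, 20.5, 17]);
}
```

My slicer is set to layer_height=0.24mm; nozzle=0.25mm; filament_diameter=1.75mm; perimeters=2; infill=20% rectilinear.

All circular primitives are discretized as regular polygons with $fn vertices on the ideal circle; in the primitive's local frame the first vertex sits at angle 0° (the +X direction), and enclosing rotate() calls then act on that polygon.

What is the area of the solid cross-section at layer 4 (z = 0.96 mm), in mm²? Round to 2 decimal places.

At z = 0.96 mm: the cone: at t=0.060 of its height the radius interpolates to r₁+(r₂−r₁)t = 7.170, giving a regular 16-gon of that circumradius (area = (16/2)·7.170²·sin(360°/16) = 157.39 mm²); the cube at (4, 10.5) is absent (z outside [6, 18.5]); the cube at (6, -4) is present — its section is the full 17.5×14 rectangle (area 245.00 mm²); the cube at (-2, 14) is absent (z outside [2.5, 14]); Combining (union): the regions partially overlap — summed areas 402.39 mm² minus the doubly-counted overlap 5.51 mm² gives 396.88 mm² — area = 396.88 mm²; the cube at (-3.5, 7) is absent (z outside [2.5, 19.5]); Combining (union): only the result so far is present, so the union is just that shape — area = 396.88 mm². Overall, the cross-section is a single solid region. Net area = 396.88 mm².

396.88 mm²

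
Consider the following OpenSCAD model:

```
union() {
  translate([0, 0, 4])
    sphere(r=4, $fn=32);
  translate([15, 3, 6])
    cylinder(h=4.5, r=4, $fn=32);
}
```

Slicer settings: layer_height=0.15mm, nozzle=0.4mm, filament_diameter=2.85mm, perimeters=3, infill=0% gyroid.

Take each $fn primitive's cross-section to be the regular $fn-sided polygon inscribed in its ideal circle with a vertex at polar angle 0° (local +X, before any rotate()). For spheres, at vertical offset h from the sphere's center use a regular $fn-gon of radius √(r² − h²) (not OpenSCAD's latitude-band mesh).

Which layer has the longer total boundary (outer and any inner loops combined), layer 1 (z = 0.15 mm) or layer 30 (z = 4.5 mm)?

Layer 1 (z = 0.15): the r=4 sphere contributes a regular 32-gon of circumradius √(4²−3.85²) = 1.085 (perimeter = 2·32·1.085·sin(180°/32) = 6.81 mm); the cylinder at (15, 3) is not intersected at this z (z outside [6, 10.5]); Combining (union): only the r=4 sphere is present, so the union is just that shape — boundary = 6.81 mm. So its perimeter = 6.81 mm. Layer 30 (z = 4.5): the r=4 sphere slices to a regular 32-gon of circumradius 3.969 (√(r²−h²) with h=0.5 from center) (perimeter = 2·32·3.969·sin(180°/32) = 24.90 mm); the cylinder at (15, 3) does not reach this height (z outside [6, 10.5]); Taking the union: only the r=4 sphere is present, so the union is just that shape — boundary = 24.90 mm. So its perimeter = 24.90 mm. Layer 30 is larger (24.90 vs 6.81 mm).

layer 30 (z = 4.5 mm)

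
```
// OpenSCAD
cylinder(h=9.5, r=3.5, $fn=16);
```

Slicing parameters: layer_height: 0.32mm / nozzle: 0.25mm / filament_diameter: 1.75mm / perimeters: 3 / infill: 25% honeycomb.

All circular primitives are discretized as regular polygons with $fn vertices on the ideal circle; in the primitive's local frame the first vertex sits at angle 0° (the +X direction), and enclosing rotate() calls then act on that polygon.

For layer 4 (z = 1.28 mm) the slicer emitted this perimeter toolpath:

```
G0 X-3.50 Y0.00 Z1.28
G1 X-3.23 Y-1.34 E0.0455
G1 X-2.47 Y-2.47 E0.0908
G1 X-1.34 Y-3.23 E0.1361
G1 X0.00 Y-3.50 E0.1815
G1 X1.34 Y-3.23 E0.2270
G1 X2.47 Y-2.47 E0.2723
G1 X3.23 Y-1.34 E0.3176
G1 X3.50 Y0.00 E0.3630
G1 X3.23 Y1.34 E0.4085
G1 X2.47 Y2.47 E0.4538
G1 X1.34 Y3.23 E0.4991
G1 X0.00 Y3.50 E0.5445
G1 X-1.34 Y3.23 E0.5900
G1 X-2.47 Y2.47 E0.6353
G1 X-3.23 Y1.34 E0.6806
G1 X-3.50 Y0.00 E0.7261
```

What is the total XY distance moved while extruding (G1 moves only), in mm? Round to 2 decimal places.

21.83 mm

Sum the Euclidean lengths of each G1 segment: total = 21.83 mm.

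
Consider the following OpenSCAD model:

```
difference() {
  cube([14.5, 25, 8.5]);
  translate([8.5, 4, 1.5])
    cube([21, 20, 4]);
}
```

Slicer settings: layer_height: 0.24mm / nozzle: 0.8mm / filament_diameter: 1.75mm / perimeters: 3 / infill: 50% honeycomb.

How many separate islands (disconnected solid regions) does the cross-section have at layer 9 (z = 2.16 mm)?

At z = 2.16 mm: the cube is present — its section is the full 14.5×25 rectangle; the cube at (8.5, 4) is present — its section is the full 21×20 rectangle; Taking the first minus the rest: starting from the 14.5×25 cube, the 21×20 cube at (8.5, 4) partially overlaps it — only the 120.00 mm² overlap (of its 420.00 mm²) is removed, clipping the outline — 1 connected region. Overall, the cross-section is a single solid region. Island count = 1.

1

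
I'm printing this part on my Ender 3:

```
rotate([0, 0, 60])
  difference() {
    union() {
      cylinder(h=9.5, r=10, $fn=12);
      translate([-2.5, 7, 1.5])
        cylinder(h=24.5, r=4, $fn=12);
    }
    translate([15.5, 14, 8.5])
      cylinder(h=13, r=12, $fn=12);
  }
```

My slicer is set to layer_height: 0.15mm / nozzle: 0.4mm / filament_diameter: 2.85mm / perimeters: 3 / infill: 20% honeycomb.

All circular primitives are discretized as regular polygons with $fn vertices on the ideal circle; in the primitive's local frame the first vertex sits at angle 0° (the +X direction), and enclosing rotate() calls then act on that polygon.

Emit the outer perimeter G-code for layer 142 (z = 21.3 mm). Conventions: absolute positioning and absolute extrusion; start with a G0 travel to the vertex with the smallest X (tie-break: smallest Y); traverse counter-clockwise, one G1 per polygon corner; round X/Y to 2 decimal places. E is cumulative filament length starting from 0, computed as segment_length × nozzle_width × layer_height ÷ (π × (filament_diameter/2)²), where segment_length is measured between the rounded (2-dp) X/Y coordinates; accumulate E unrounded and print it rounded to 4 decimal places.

G0 X-11.31 Y1.33 Z21.30
G1 X-10.78 Y-0.67 E0.0195
G1 X-9.31 Y-2.13 E0.0389
G1 X-7.31 Y-2.67 E0.0584
G1 X-5.31 Y-2.13 E0.0779
G1 X-3.85 Y-0.67 E0.0973
G1 X-3.31 Y1.33 E0.1168
G1 X-3.85 Y3.33 E0.1363
G1 X-5.31 Y4.80 E0.1558
G1 X-7.31 Y5.33 E0.1752
G1 X-9.31 Y4.80 E0.1947
G1 X-10.78 Y3.33 E0.2143
G1 X-11.31 Y1.33 E0.2337

At z = 21.3 mm: the cylinder does not reach this height (z outside [0, 9.5]); the r=4 cylinder at (-2.5, 7) contributes a regular 12-gon of circumradius 4; Taking the union: only the r=4 cylinder at (-2.5, 7) is present, so the union is just that shape — 1 connected region; the r=12 cylinder at (15.5, 14) gives a regular 12-gon of circumradius 12 (constant along its height); Taking the first minus the rest: starting from that combined region, the r=12 cylinder at (15.5, 14) misses the remaining region (no effect) — 1 connected region; (rotated 60° about Z; rotation is an isometry so areas/perimeters/island counts are preserved). The outline is a single polygon with 12 vertices. Extrusion per mm of travel: 0.4 × 0.15 / (π × 1.425²) = 0.009405. Accumulating E over each segment gives final E = 0.2337.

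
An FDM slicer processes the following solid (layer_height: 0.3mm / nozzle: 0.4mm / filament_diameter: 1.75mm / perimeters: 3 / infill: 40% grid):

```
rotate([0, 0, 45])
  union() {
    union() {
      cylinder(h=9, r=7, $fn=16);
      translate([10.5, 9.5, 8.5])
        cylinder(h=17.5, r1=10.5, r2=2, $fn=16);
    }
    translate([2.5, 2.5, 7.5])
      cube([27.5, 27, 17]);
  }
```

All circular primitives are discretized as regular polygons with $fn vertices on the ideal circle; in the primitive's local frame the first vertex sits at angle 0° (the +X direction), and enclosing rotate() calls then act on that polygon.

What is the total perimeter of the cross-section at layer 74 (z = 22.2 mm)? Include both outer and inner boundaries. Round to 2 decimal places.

109.00 mm

At z = 22.2 mm: the cylinder is absent (z outside [0, 9]); the cone at (10.5, 9.5) (r1=10.5→r2=2) has section circumradius 3.846 here — a regular 16-gon (perimeter = 2·16·3.846·sin(180°/16) = 24.01 mm); Taking the union: only the cone at (10.5, 9.5) is present, so the union is just that shape — boundary = 24.01 mm; the cube at (2.5, 2.5) (footprint 27.5×27) is included at this height (perimeter 109.00 mm); Merging all regions: that combined region lies entirely inside the 27.5×27 cube at (2.5, 2.5), so the union is just the 27.5×27 cube at (2.5, 2.5) — boundary = 109.00 mm; (rotated 45° about Z; rotation is an isometry so areas/perimeters/island counts are preserved). Overall, the cross-section is a single solid region. Total boundary length (outer) = 109.00 mm.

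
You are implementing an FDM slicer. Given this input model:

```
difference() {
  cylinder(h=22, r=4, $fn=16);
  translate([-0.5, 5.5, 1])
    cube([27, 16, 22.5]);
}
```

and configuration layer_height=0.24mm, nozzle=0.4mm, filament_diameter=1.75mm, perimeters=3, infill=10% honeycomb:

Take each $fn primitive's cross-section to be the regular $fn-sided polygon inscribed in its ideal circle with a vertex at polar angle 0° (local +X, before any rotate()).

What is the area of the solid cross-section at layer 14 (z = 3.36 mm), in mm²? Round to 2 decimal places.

48.98 mm²

At z = 3.36 mm: the cylinder: section is a regular 16-gon, circumradius r=4 (area = (16/2)·4.000²·sin(360°/16) = 48.98 mm²); the 27×16 cube at (-0.5, 5.5) contributes its full rectangle (area 432.00 mm²); Subtracting the remaining from the first: starting from the r=4 cylinder (48.98 mm²), the 27×16 cube at (-0.5, 5.5) misses the remaining region (no effect) — area = 48.98 mm². Overall, the cross-section is a single solid region. Net area = 48.98 mm².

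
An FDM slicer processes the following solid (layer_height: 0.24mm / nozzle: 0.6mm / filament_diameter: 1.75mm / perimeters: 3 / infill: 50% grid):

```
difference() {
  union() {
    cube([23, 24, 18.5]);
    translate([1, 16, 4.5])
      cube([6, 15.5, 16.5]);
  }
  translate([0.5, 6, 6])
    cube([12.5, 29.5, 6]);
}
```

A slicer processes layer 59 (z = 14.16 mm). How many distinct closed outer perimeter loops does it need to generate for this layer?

1

At z = 14.16 mm: the cube is present — its section is the full 23×24 rectangle; the cube at (1, 16) is present — its section is the full 6×15.5 rectangle; Merging all regions: the regions partially overlap (shared area 48.00 mm²), so overlapping operands fuse into one piece — 1 connected region; the cube at (0.5, 6) does not reach this height (z outside [6, 12]); After the difference (first − rest): none of the subtracted shapes is present at this height, so that combined region is unchanged — 1 connected region. The result has 1 disconnected region.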